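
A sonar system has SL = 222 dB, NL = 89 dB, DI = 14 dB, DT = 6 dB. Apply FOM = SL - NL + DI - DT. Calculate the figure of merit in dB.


FOM = SL - NL + DI - DT = 222 - 89 + 14 - 6 = 141

141 dB


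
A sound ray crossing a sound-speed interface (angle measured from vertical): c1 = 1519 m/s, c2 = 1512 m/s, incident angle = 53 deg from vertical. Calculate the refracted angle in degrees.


sin(theta2) = (c2/c1)*sin(theta1) = (1512/1519)*sin(53 deg) = 0.79496
theta2 = arcsin(0.79496) = 52.65

52.65 deg


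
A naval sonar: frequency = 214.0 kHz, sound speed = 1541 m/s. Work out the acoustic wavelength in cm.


lambda = c/f = 1541 / 214000 = 0.0072 m = 0.72 cm

0.72 cm


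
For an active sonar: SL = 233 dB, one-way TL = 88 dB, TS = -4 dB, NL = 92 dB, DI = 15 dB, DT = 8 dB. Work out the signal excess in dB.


-32 dB


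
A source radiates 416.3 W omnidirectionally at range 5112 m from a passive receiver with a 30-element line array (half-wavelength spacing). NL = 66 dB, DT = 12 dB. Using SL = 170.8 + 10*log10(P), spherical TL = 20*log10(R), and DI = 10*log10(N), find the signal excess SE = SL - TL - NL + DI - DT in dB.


Step 1: SL = 170.8 + 10*log10(416.3) = 196.99 dB
Step 2: TL = 20*log10(5112) = 74.17 dB
Step 3: DI = 10*log10(30) = 14.77 dB
Step 4: SE = SL - TL - NL + DI - DT = 196.99 - 74.17 - 66 + 14.77 - 12 = 59.59

59.59 dB


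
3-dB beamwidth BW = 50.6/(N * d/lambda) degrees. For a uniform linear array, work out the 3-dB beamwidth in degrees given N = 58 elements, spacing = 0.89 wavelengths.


BW = 50.6 / (58 * 0.89) = 50.6 / 51.62 = 0.98

0.98 deg


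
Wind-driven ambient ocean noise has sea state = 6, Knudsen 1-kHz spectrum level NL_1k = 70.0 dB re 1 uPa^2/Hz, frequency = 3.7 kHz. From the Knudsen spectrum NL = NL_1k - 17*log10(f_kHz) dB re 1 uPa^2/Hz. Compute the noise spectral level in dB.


NL = NL_1k - 17*log10(f_kHz) = 70.0 - 17*log10(3.7) = 70.0 - (9.66) = 60.34

60.34 dB


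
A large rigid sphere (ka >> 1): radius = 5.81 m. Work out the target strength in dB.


TS = 10*log10(5.81^2 / 4) = 10*log10(8.439025) = 9.26

9.26 dB


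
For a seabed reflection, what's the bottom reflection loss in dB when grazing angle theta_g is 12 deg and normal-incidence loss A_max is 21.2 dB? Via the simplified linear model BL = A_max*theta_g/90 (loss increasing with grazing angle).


BL = A_max * theta_g / 90 = 21.2 * 12 / 90 = 2.83

2.83 dB


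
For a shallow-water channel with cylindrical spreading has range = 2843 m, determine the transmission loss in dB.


TL = 10*log10(2843) = 34.54

34.54 dB


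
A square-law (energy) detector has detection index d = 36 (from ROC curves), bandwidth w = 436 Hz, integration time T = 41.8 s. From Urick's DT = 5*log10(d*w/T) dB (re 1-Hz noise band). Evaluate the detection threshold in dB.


12.87 dB


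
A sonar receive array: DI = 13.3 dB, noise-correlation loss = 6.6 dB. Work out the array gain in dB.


AG = DI - L_corr = 13.3 - 6.6 = 6.7

6.7 dB


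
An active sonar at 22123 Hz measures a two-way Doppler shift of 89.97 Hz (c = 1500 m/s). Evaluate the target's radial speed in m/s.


3.05 m/s


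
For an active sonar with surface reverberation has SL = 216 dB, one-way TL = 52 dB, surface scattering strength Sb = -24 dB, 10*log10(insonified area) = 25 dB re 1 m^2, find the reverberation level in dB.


RL = SL - 2*TL + Sb + 10*log10(A) = 216 - 2*52 + (-24) + 25 = 113

113 dB


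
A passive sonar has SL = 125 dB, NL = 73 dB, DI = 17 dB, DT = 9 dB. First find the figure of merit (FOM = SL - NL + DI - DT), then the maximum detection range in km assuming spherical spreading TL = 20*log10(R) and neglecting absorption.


Step 1: FOM = SL - NL + DI - DT = 125 - 73 + 17 - 9 = 60 dB
Step 2: at max range FOM = TL = 20*log10(R), so R = 10^(60/20) = 1000.0 m = 1.0 km

1.0 km


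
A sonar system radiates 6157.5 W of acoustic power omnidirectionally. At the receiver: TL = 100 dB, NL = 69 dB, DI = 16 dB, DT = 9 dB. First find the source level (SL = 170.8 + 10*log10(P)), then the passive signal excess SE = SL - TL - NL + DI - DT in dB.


Step 1: SL = 170.8 + 10*log10(6157.5) = 208.69 dB
Step 2: SE = SL - TL - NL + DI - DT = 208.69 - 100 - 69 + 16 - 9 = 46.69

46.69 dB


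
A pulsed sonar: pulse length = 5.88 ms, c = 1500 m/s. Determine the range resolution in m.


dR = c*tau/2 = 1500 * 5.88e-3 / 2 = 4.41

4.41 m


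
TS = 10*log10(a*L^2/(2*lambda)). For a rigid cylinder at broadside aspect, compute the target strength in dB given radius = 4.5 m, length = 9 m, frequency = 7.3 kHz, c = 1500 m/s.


29.48 dB


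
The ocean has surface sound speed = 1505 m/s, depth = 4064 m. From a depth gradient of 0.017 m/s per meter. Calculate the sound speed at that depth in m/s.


c = 1505 + 0.017 * 4064 = 1574.088

1574.088 m/s


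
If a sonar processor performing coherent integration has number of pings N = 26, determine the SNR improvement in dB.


Gain = 10*log10(26) = 14.15

14.15 dB


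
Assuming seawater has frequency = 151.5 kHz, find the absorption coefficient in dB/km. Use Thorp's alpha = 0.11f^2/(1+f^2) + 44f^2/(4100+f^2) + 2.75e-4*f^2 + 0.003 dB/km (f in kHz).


f^2 = 22952.25
alpha = 0.11*22952.25/(1+22952.25) + 44*22952.25/(4100+22952.25) + 2.75e-4*22952.25 + 0.003 = 43.756

43.756 dB/km


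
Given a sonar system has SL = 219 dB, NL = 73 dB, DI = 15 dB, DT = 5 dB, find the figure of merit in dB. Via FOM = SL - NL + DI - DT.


FOM = SL - NL + DI - DT = 219 - 73 + 15 - 5 = 156

156 dB


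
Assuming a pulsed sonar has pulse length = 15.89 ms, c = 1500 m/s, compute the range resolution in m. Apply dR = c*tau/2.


dR = c*tau/2 = 1500 * 15.89e-3 / 2 = 11.9175

11.9175 m


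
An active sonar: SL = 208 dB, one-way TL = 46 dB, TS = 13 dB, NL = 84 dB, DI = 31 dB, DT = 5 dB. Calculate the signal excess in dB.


SE = SL - 2*TL + TS - NL + DI - DT = 208 - 2*46 + (13) - 84 + 31 - 5 = 71

71 dB


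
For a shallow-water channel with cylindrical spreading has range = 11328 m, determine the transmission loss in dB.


40.54 dB


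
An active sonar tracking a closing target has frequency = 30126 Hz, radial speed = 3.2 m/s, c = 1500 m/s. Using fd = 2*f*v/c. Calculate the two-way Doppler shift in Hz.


fd = 2*f*v/c = 2 * 30126 * 3.2 / 1500 = 128.54

128.54 Hz


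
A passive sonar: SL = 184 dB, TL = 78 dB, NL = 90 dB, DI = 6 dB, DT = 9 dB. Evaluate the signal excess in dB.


SE = SL - TL - NL + DI - DT = 184 - 78 - 90 + 6 - 9 = 13

13 dB


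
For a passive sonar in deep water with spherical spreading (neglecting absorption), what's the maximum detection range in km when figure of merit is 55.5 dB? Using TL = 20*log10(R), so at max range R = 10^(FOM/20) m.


At max range FOM = TL, so 20*log10(R) = 55.5
R = 10^(55.5/20) = 595.66 m = 0.6 km

0.6 km


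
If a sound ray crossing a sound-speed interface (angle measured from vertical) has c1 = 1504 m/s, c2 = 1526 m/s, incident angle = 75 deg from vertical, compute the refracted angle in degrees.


78.54 deg


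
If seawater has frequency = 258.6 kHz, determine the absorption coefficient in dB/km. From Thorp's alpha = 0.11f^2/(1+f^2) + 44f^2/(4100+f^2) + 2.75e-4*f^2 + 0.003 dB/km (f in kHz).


f^2 = 66873.96
alpha = 0.11*66873.96/(1+66873.96) + 44*66873.96/(4100+66873.96) + 2.75e-4*66873.96 + 0.003 = 59.962

59.962 dB/km


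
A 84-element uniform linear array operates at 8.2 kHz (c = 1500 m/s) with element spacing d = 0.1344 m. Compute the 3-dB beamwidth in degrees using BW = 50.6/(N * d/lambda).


Step 1: lambda = 1500/8200 = 0.18293 m
Step 2: d/lambda = 0.1344/0.18293 = 0.7347
Step 3: BW = 50.6/(N * d/lambda) = 50.6/(84 * 0.7347) = 0.82

0.82 deg


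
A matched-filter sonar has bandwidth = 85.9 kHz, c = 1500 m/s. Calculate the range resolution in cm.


dR = c/(2*BW) = 1500 / (2 * 85.9e3) = 0.0087 m = 0.87 cm

0.87 cm


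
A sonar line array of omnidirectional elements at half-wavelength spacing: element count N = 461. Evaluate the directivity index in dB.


26.64 dB


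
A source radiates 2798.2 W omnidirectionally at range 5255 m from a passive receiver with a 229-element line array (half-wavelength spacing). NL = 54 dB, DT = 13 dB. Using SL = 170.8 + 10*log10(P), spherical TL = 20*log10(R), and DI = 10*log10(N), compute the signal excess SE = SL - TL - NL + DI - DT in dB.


87.46 dB


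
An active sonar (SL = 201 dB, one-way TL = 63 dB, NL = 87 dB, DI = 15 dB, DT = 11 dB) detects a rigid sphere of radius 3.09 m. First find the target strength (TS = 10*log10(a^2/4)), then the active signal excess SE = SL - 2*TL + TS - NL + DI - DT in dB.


Step 1: TS = 10*log10(3.09^2/4) = 3.78 dB
Step 2: SE = SL - 2*TL + TS - NL + DI - DT = 201 - 2*63 + (3.78) - 87 + 15 - 11 = -4.22

-4.22 dB


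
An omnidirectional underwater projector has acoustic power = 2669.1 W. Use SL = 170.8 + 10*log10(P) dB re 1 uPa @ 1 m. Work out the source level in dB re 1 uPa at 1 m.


SL = 170.8 + 10*log10(2669.1) = 170.8 + 34.26 = 205.06

205.06 dB


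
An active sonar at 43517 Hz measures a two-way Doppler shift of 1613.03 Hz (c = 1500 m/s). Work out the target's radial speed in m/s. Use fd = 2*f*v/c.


27.8 m/s


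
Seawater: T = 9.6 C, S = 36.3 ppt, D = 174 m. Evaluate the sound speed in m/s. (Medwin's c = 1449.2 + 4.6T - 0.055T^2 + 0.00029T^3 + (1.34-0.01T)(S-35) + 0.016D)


c = 1449.2 + 4.6*9.6 - 0.055*9.6^2 + 0.00029*9.6^3 + (1.34 - 0.01*9.6)*(36.3 - 35) + 0.016*174 = 1492.95

1492.95 m/s


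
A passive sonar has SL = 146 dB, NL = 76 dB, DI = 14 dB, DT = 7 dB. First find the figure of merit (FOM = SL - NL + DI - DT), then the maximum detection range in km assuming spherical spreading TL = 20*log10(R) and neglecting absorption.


Step 1: FOM = SL - NL + DI - DT = 146 - 76 + 14 - 7 = 77 dB
Step 2: at max range FOM = TL = 20*log10(R), so R = 10^(77/20) = 7079.46 m = 7.08 km

7.08 km


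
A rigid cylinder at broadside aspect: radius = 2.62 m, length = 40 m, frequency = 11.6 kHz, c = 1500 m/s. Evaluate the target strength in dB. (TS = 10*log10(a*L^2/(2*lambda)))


42.1 dB


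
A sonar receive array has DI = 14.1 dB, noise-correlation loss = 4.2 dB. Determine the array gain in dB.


9.9 dB


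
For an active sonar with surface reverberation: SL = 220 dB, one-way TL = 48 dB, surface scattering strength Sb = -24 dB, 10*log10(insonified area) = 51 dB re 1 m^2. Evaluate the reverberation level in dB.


151 dB


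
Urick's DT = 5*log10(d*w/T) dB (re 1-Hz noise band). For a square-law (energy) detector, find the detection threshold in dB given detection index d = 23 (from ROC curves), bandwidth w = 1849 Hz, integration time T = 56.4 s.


14.39 dB


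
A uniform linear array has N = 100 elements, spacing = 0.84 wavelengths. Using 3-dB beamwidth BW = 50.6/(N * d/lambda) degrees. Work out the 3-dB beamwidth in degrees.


0.6 deg


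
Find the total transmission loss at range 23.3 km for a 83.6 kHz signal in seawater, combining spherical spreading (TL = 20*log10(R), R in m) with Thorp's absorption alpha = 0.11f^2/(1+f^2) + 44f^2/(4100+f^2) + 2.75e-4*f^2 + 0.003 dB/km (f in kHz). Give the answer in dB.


780.91 dB


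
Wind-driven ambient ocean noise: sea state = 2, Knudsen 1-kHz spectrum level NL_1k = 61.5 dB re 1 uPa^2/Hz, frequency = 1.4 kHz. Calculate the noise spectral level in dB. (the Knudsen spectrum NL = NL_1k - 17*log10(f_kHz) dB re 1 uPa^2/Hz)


NL = NL_1k - 17*log10(f_kHz) = 61.5 - 17*log10(1.4) = 61.5 - (2.48) = 59.02

59.02 dB


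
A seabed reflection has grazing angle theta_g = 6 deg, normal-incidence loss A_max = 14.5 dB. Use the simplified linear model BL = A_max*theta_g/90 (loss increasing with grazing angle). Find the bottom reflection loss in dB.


BL = A_max * theta_g / 90 = 14.5 * 6 / 90 = 0.97

0.97 dB


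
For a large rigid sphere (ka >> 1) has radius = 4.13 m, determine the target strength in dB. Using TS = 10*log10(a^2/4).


TS = 10*log10(4.13^2 / 4) = 10*log10(4.264225) = 6.3

6.3 dB


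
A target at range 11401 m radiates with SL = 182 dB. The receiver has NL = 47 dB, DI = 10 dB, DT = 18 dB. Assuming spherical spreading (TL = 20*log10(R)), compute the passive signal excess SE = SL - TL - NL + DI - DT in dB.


Step 1: TL = 20*log10(11401) = 81.14 dB
Step 2: SE = 182 - 81.14 - 47 + 10 - 18 = 45.86

45.86 dB


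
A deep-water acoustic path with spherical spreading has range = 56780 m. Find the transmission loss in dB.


TL = 20*log10(56780) = 95.08

95.08 dB


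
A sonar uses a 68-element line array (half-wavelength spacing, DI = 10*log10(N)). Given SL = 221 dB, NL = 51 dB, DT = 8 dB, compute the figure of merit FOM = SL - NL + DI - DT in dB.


Step 1: DI = 10*log10(68) = 18.33 dB
Step 2: FOM = SL - NL + DI - DT = 221 - 51 + 18.33 - 8 = 180.33

180.33 dB


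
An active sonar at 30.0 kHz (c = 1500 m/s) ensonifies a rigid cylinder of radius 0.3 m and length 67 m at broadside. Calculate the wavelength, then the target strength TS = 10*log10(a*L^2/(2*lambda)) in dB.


Step 1: lambda = c/f = 1500/30000 = 0.05 m
Step 2: TS = 10*log10(a*L^2/(2*lambda)) = 10*log10(0.3*67^2/(2*0.05)) = 41.29

41.29 dB


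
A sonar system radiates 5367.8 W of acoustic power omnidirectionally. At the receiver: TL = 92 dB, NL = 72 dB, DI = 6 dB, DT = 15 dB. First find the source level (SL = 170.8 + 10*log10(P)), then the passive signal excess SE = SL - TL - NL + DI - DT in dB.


Step 1: SL = 170.8 + 10*log10(5367.8) = 208.1 dB
Step 2: SE = SL - TL - NL + DI - DT = 208.1 - 92 - 72 + 6 - 15 = 35.1

35.1 dB


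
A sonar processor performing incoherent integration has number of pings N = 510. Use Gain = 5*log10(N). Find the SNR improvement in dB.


13.54 dB


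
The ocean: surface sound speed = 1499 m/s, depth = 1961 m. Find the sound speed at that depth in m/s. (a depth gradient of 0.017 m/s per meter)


c = 1499 + 0.017 * 1961 = 1532.337

1532.337 m/s


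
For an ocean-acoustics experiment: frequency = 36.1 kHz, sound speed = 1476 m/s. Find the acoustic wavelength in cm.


lambda = c/f = 1476 / 36100 = 0.0409 m = 4.09 cm

4.09 cm


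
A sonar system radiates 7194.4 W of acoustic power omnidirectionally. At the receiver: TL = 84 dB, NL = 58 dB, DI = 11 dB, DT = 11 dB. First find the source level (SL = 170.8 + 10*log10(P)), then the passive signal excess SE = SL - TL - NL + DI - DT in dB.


Step 1: SL = 170.8 + 10*log10(7194.4) = 209.37 dB
Step 2: SE = SL - TL - NL + DI - DT = 209.37 - 84 - 58 + 11 - 11 = 67.37

67.37 dB


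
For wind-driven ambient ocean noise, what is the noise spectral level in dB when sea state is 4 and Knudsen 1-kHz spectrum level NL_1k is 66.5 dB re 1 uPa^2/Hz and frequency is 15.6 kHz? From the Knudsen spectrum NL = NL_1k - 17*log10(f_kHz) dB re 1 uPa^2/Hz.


NL = NL_1k - 17*log10(f_kHz) = 66.5 - 17*log10(15.6) = 66.5 - (20.28) = 46.22

46.22 dB


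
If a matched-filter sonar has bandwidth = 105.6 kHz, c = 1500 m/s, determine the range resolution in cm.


dR = c/(2*BW) = 1500 / (2 * 105.6e3) = 0.0071 m = 0.71 cm

0.71 cm


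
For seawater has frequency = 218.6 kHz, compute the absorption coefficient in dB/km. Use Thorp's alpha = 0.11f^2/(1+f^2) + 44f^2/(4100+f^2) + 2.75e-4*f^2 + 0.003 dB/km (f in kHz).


f^2 = 47785.96
alpha = 0.11*47785.96/(1+47785.96) + 44*47785.96/(4100+47785.96) + 2.75e-4*47785.96 + 0.003 = 53.777

53.777 dB/km


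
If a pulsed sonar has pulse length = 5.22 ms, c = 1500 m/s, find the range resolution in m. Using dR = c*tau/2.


dR = c*tau/2 = 1500 * 5.22e-3 / 2 = 3.915

3.915 m


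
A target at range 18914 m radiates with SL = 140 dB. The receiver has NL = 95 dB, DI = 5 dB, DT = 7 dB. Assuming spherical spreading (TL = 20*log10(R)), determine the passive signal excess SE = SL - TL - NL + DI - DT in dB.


Step 1: TL = 20*log10(18914) = 85.54 dB
Step 2: SE = 140 - 85.54 - 95 + 5 - 7 = -42.54

-42.54 dB


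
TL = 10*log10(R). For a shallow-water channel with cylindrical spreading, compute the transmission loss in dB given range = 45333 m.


TL = 10*log10(45333) = 46.56

46.56 dB


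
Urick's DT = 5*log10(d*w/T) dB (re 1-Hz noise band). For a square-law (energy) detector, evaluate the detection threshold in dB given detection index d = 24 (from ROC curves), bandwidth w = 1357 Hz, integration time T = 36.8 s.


DT = 5*log10(d*w/T) = 5*log10(24 * 1357 / 36.8) = 5*log10(885.0) = 14.73

14.73 dB


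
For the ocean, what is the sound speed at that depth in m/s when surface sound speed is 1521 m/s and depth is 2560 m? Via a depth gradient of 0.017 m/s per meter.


1564.52 m/s


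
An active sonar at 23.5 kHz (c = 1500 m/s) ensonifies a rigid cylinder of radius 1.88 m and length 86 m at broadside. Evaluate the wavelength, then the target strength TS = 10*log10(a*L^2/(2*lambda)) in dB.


Step 1: lambda = c/f = 1500/23500 = 0.06383 m
Step 2: TS = 10*log10(a*L^2/(2*lambda)) = 10*log10(1.88*86^2/(2*0.06383)) = 50.37

50.37 dB


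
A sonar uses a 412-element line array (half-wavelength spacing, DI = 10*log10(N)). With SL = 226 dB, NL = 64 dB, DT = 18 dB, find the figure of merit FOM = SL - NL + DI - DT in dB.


Step 1: DI = 10*log10(412) = 26.15 dB
Step 2: FOM = SL - NL + DI - DT = 226 - 64 + 26.15 - 18 = 170.15

170.15 dB


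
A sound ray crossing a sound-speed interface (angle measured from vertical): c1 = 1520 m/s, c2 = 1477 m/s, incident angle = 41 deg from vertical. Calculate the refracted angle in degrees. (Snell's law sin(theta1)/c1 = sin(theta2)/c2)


sin(theta2) = (c2/c1)*sin(theta1) = (1477/1520)*sin(41 deg) = 0.6375
theta2 = arcsin(0.6375) = 39.61

39.61 deg


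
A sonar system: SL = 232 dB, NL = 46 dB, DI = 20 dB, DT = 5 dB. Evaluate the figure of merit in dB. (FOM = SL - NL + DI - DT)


201 dB


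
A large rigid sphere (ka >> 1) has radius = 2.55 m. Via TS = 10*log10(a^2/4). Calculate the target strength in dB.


2.11 dB


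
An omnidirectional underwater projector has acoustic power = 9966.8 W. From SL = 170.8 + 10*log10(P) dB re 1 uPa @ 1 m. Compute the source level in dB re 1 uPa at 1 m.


210.79 dB


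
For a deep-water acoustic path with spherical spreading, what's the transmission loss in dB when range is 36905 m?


TL = 20*log10(36905) = 91.34

91.34 dB


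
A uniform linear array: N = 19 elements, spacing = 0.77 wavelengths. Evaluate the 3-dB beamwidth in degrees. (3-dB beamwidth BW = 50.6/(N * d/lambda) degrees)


3.46 deg


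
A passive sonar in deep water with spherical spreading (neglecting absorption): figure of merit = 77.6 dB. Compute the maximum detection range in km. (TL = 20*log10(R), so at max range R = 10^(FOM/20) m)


7.59 km


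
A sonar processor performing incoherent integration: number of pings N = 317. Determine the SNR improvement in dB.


Gain = 5*log10(317) = 12.51

12.51 dB


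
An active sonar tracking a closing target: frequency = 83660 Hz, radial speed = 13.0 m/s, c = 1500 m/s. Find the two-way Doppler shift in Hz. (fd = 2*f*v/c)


1450.11 Hz


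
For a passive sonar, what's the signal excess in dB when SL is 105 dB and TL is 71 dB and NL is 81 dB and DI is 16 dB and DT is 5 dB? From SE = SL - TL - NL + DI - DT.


SE = SL - TL - NL + DI - DT = 105 - 71 - 81 + 16 - 5 = -36

-36 dB


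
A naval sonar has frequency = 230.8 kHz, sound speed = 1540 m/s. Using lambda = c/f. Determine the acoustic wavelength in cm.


lambda = c/f = 1540 / 230800 = 0.0067 m = 0.67 cm

0.67 cm


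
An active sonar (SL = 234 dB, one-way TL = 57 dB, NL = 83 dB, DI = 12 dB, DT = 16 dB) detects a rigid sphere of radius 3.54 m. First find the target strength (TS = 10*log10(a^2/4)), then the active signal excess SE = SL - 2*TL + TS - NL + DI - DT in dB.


Step 1: TS = 10*log10(3.54^2/4) = 4.96 dB
Step 2: SE = SL - 2*TL + TS - NL + DI - DT = 234 - 2*57 + (4.96) - 83 + 12 - 16 = 37.96

37.96 dB


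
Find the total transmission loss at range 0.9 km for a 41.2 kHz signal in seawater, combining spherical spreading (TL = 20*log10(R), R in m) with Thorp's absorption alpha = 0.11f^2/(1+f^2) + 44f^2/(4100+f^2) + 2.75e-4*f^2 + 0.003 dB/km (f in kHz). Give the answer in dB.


Step 1 (Thorp): alpha = 0.11*1697.44/(1+1697.44) + 44*1697.44/(4100+1697.44) + 2.75e-4*1697.44 + 0.003 = 13.4625 dB/km
Step 2: TL_spread = 20*log10(900) = 59.08 dB
Step 3: TL_abs = alpha*R = 13.4625 * 0.9 = 12.12 dB
Step 4: TL_total = 59.08 + 12.12 = 71.2

71.2 dB


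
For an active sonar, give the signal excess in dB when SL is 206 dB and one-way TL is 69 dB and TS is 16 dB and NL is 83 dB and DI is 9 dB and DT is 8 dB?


2 dB


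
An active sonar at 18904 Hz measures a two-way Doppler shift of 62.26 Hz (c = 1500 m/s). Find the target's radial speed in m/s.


From fd = 2*f*v/c, v = c*fd/(2*f) = 1500 * 62.26 / (2*18904) = 2.47

2.47 m/s


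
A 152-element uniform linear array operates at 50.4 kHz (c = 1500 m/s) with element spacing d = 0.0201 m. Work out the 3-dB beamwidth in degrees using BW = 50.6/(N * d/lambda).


Step 1: lambda = 1500/50400 = 0.02976 m
Step 2: d/lambda = 0.0201/0.02976 = 0.6754
Step 3: BW = 50.6/(N * d/lambda) = 50.6/(152 * 0.6754) = 0.49

0.49 deg


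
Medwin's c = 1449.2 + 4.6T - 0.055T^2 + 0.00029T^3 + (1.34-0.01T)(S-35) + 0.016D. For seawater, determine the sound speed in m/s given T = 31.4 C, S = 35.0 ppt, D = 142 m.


c = 1449.2 + 4.6*31.4 - 0.055*31.4^2 + 0.00029*31.4^3 + (1.34 - 0.01*31.4)*(35.0 - 35) + 0.016*142 = 1550.66

1550.66 m/s


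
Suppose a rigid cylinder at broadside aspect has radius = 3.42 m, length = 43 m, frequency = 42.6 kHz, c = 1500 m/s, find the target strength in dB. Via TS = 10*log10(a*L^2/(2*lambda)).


lambda = 1500/42600 = 0.03521 m
TS = 10*log10(3.42*43^2/(2*0.03521)) = 49.53

49.53 dB


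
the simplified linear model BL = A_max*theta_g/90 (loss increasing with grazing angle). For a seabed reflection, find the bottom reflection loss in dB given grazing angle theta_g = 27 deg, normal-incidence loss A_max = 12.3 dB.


BL = A_max * theta_g / 90 = 12.3 * 27 / 90 = 3.69

3.69 dB


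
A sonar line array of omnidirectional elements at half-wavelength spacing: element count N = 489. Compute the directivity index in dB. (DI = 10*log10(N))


DI = 10*log10(489) = 26.89

26.89 dB


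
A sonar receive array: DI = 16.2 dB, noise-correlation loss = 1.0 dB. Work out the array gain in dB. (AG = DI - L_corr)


AG = DI - L_corr = 16.2 - 1.0 = 15.2

15.2 dB


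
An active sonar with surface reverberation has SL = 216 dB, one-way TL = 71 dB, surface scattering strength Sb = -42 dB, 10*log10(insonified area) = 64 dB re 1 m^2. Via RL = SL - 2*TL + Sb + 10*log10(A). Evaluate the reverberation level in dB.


RL = SL - 2*TL + Sb + 10*log10(A) = 216 - 2*71 + (-42) + 64 = 96

96 dB


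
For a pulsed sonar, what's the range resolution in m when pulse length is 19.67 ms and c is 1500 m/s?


14.7525 m


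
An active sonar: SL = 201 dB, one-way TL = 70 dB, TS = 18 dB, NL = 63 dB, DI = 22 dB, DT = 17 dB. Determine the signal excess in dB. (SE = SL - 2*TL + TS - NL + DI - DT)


SE = SL - 2*TL + TS - NL + DI - DT = 201 - 2*70 + (18) - 63 + 22 - 17 = 21

21 dB


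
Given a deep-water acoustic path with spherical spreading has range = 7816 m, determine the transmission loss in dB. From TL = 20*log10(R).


77.86 dB


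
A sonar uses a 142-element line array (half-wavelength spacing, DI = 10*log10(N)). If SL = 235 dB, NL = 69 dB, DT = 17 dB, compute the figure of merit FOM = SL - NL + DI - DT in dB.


Step 1: DI = 10*log10(142) = 21.52 dB
Step 2: FOM = SL - NL + DI - DT = 235 - 69 + 21.52 - 17 = 170.52

170.52 dB


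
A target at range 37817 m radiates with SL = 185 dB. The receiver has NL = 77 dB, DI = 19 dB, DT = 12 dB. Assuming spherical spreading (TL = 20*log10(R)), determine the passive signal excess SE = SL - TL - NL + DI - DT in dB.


Step 1: TL = 20*log10(37817) = 91.55 dB
Step 2: SE = 185 - 91.55 - 77 + 19 - 12 = 23.45

23.45 dB


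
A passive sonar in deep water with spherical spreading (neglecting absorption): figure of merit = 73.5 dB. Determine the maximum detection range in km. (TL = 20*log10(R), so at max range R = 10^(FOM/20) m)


At max range FOM = TL, so 20*log10(R) = 73.5
R = 10^(73.5/20) = 4731.51 m = 4.73 km

4.73 km


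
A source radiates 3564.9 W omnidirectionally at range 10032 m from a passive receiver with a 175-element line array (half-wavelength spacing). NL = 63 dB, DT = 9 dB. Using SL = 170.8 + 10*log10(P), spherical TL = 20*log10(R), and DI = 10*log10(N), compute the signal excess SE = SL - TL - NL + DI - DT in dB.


Step 1: SL = 170.8 + 10*log10(3564.9) = 206.32 dB
Step 2: TL = 20*log10(10032) = 80.03 dB
Step 3: DI = 10*log10(175) = 22.43 dB
Step 4: SE = SL - TL - NL + DI - DT = 206.32 - 80.03 - 63 + 22.43 - 9 = 76.72

76.72 dB


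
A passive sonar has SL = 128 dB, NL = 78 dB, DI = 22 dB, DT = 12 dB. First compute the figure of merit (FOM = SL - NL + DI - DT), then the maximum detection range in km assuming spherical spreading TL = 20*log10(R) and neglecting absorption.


Step 1: FOM = SL - NL + DI - DT = 128 - 78 + 22 - 12 = 60 dB
Step 2: at max range FOM = TL = 20*log10(R), so R = 10^(60/20) = 1000.0 m = 1.0 km

1.0 km


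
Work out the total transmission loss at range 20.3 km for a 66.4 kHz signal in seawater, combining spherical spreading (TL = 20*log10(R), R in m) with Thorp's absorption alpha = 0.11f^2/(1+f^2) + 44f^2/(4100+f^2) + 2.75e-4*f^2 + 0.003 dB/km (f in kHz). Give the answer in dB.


575.87 dB


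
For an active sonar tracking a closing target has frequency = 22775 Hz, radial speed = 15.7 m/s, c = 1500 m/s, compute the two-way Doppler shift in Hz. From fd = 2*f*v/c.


476.76 Hz


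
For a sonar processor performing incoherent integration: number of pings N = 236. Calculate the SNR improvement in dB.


Gain = 5*log10(236) = 11.86

11.86 dB


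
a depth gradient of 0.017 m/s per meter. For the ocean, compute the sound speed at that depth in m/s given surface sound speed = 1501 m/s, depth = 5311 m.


c = 1501 + 0.017 * 5311 = 1591.287

1591.287 m/s


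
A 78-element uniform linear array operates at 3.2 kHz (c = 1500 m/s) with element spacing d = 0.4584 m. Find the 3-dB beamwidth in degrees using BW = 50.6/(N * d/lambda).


0.66 deg


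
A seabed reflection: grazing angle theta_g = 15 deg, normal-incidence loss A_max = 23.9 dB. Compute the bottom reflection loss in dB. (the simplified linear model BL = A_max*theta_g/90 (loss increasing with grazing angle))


BL = A_max * theta_g / 90 = 23.9 * 15 / 90 = 3.98

3.98 dB


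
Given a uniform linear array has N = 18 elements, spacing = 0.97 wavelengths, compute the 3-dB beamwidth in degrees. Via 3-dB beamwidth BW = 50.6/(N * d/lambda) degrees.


BW = 50.6 / (18 * 0.97) = 50.6 / 17.46 = 2.9

2.9 deg


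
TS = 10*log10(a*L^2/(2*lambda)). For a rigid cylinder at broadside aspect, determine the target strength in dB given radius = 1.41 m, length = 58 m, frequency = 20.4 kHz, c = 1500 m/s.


lambda = 1500/20400 = 0.07353 m
TS = 10*log10(1.41*58^2/(2*0.07353)) = 45.09

45.09 dB


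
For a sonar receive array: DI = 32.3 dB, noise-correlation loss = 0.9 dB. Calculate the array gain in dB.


AG = DI - L_corr = 32.3 - 0.9 = 31.4

31.4 dB


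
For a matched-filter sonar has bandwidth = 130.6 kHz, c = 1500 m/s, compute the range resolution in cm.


dR = c/(2*BW) = 1500 / (2 * 130.6e3) = 0.0057 m = 0.57 cm

0.57 cm


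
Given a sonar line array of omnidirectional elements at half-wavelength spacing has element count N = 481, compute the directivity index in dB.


26.82 dB


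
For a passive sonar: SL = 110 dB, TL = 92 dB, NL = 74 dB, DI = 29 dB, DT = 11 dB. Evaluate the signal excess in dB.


SE = SL - TL - NL + DI - DT = 110 - 92 - 74 + 29 - 11 = -38

-38 dB


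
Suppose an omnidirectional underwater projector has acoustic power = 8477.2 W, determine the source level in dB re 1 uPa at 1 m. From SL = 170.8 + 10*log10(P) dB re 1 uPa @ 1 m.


SL = 170.8 + 10*log10(8477.2) = 170.8 + 39.28 = 210.08

210.08 dB


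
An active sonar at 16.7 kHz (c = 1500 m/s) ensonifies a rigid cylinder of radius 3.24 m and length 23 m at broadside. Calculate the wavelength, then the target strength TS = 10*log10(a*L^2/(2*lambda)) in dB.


Step 1: lambda = c/f = 1500/16700 = 0.08982 m
Step 2: TS = 10*log10(a*L^2/(2*lambda)) = 10*log10(3.24*23^2/(2*0.08982)) = 39.8

39.8 dB


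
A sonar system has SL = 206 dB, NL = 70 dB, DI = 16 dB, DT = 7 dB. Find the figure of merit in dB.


FOM = SL - NL + DI - DT = 206 - 70 + 16 - 7 = 145

145 dB


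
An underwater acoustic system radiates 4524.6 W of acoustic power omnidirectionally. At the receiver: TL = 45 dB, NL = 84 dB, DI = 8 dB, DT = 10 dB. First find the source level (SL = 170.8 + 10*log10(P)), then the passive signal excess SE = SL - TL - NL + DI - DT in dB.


Step 1: SL = 170.8 + 10*log10(4524.6) = 207.36 dB
Step 2: SE = SL - TL - NL + DI - DT = 207.36 - 45 - 84 + 8 - 10 = 76.36

76.36 dB


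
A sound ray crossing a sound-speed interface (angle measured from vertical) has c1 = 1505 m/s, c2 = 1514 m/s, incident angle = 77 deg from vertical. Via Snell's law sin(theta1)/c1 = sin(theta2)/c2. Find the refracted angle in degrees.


sin(theta2) = (c2/c1)*sin(theta1) = (1514/1505)*sin(77 deg) = 0.9802
theta2 = arcsin(0.9802) = 78.58

78.58 deg


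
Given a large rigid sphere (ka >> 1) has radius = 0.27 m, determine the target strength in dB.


-17.39 dB


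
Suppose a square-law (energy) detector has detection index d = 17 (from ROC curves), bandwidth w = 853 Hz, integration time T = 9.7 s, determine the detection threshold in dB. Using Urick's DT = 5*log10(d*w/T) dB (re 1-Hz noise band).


DT = 5*log10(d*w/T) = 5*log10(17 * 853 / 9.7) = 5*log10(1494.95) = 15.87

15.87 dB


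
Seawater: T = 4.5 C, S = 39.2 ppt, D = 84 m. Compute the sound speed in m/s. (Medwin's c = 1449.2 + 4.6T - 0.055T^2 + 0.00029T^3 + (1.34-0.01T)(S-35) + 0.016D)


c = 1449.2 + 4.6*4.5 - 0.055*4.5^2 + 0.00029*4.5^3 + (1.34 - 0.01*4.5)*(39.2 - 35) + 0.016*84 = 1475.6

1475.6 m/s


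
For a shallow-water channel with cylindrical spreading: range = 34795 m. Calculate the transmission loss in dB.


TL = 10*log10(34795) = 45.42

45.42 dB


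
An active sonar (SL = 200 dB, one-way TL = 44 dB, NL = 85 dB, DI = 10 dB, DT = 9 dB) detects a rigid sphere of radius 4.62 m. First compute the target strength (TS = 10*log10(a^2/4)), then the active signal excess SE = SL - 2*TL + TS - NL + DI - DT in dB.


Step 1: TS = 10*log10(4.62^2/4) = 7.27 dB
Step 2: SE = SL - 2*TL + TS - NL + DI - DT = 200 - 2*44 + (7.27) - 85 + 10 - 9 = 35.27

35.27 dB


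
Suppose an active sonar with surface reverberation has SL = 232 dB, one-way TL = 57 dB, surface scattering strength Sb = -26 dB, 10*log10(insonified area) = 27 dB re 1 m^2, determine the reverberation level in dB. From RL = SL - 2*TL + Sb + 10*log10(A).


119 dB


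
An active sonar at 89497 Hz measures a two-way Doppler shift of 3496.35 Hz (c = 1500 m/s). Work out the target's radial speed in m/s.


From fd = 2*f*v/c, v = c*fd/(2*f) = 1500 * 3496.35 / (2*89497) = 29.3

29.3 m/s


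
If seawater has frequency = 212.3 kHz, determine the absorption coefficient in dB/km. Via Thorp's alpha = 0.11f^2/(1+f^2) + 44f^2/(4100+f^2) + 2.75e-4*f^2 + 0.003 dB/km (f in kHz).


52.839 dB/km


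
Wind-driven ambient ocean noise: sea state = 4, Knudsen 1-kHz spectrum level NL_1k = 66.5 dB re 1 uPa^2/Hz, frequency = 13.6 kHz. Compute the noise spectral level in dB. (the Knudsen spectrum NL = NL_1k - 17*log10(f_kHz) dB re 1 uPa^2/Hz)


NL = NL_1k - 17*log10(f_kHz) = 66.5 - 17*log10(13.6) = 66.5 - (19.27) = 47.23

47.23 dB


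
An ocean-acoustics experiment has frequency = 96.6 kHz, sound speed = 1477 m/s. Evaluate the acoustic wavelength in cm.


lambda = c/f = 1477 / 96600 = 0.0153 m = 1.53 cm

1.53 cm


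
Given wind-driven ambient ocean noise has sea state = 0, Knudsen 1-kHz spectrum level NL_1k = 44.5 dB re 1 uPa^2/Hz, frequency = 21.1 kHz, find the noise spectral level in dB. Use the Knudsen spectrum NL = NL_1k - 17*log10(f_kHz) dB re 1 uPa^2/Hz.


NL = NL_1k - 17*log10(f_kHz) = 44.5 - 17*log10(21.1) = 44.5 - (22.51) = 21.99

21.99 dB


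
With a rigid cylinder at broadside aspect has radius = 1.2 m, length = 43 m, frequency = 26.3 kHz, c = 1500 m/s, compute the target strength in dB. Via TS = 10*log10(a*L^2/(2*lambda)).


42.89 dB


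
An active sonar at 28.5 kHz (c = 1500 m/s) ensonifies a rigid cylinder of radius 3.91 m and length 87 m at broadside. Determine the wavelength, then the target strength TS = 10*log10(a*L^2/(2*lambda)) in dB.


Step 1: lambda = c/f = 1500/28500 = 0.05263 m
Step 2: TS = 10*log10(a*L^2/(2*lambda)) = 10*log10(3.91*87^2/(2*0.05263)) = 54.49

54.49 dB


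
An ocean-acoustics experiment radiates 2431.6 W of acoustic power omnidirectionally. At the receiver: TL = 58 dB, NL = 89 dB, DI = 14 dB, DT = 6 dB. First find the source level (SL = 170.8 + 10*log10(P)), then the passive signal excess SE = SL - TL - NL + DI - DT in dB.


Step 1: SL = 170.8 + 10*log10(2431.6) = 204.66 dB
Step 2: SE = SL - TL - NL + DI - DT = 204.66 - 58 - 89 + 14 - 6 = 65.66

65.66 dB


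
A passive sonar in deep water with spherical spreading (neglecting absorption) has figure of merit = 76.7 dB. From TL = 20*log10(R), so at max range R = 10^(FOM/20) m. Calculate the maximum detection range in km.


At max range FOM = TL, so 20*log10(R) = 76.7
R = 10^(76.7/20) = 6839.12 m = 6.84 km

6.84 km


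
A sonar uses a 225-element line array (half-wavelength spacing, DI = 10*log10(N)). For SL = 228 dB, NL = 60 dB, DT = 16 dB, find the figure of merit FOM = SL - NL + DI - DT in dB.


Step 1: DI = 10*log10(225) = 23.52 dB
Step 2: FOM = SL - NL + DI - DT = 228 - 60 + 23.52 - 16 = 175.52

175.52 dB


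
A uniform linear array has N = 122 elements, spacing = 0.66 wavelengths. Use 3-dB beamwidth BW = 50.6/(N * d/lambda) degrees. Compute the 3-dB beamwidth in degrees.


0.63 deg


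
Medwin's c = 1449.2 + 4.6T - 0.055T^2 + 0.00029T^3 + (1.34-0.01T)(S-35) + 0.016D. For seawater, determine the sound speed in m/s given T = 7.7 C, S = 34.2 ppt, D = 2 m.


c = 1449.2 + 4.6*7.7 - 0.055*7.7^2 + 0.00029*7.7^3 + (1.34 - 0.01*7.7)*(34.2 - 35) + 0.016*2 = 1480.51

1480.51 m/s


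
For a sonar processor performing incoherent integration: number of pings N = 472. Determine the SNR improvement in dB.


13.37 dB


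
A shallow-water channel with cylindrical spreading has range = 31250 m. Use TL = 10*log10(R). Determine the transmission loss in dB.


TL = 10*log10(31250) = 44.95

44.95 dB


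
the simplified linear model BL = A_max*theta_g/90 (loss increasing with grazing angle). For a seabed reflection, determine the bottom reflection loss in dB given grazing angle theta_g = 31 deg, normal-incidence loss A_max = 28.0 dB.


BL = A_max * theta_g / 90 = 28.0 * 31 / 90 = 9.64

9.64 dB


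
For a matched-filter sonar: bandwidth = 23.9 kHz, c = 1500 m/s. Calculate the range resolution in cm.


3.14 cm


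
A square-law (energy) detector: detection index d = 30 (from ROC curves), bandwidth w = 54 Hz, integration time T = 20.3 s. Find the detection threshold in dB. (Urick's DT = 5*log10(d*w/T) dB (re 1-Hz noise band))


DT = 5*log10(d*w/T) = 5*log10(30 * 54 / 20.3) = 5*log10(79.8) = 9.51

9.51 dB


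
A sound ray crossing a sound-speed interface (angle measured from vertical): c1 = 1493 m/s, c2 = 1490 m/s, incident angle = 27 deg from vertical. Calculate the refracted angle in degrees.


sin(theta2) = (c2/c1)*sin(theta1) = (1490/1493)*sin(27 deg) = 0.45308
theta2 = arcsin(0.45308) = 26.94

26.94 deg


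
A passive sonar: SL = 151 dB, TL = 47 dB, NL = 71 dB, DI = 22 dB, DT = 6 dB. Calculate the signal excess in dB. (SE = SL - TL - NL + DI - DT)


SE = SL - TL - NL + DI - DT = 151 - 47 - 71 + 22 - 6 = 49

49 dB


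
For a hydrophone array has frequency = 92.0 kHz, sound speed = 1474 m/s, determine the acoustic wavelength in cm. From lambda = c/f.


lambda = c/f = 1474 / 92000 = 0.016 m = 1.6 cm

1.6 cm


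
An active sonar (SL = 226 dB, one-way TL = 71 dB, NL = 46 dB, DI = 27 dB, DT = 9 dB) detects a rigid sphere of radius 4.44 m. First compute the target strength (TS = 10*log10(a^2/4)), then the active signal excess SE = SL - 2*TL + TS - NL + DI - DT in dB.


Step 1: TS = 10*log10(4.44^2/4) = 6.93 dB
Step 2: SE = SL - 2*TL + TS - NL + DI - DT = 226 - 2*71 + (6.93) - 46 + 27 - 9 = 62.93

62.93 dB


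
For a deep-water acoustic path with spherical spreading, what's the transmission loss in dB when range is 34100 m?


TL = 20*log10(34100) = 90.66

90.66 dB


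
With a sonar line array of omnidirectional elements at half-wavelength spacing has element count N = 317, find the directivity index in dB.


DI = 10*log10(317) = 25.01

25.01 dB


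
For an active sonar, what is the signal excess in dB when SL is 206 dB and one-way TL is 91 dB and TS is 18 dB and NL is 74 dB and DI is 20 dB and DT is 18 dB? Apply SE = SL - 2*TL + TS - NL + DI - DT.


-30 dB


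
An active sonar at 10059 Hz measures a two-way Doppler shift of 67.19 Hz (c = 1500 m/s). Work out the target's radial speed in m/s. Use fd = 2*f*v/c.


5.01 m/s


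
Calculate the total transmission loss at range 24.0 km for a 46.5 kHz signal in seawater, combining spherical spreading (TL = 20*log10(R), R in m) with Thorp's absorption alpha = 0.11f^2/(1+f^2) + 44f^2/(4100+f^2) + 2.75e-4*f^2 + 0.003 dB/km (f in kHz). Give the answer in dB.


Step 1 (Thorp): alpha = 0.11*2162.25/(1+2162.25) + 44*2162.25/(4100+2162.25) + 2.75e-4*2162.25 + 0.003 = 15.9 dB/km
Step 2: TL_spread = 20*log10(24000) = 87.6 dB
Step 3: TL_abs = alpha*R = 15.9 * 24.0 = 381.6 dB
Step 4: TL_total = 87.6 + 381.6 = 469.2

469.2 dB


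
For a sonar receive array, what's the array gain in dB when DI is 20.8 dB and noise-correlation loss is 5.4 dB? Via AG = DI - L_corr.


AG = DI - L_corr = 20.8 - 5.4 = 15.4

15.4 dB


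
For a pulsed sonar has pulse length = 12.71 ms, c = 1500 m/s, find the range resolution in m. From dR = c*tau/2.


9.5325 m


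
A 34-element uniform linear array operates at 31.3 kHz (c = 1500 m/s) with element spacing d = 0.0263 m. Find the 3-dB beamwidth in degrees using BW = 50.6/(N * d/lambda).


2.71 deg


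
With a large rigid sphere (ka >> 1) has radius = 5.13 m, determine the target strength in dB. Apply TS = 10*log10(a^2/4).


8.18 dB


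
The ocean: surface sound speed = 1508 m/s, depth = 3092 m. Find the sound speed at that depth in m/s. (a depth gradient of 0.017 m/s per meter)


c = 1508 + 0.017 * 3092 = 1560.564

1560.564 m/s


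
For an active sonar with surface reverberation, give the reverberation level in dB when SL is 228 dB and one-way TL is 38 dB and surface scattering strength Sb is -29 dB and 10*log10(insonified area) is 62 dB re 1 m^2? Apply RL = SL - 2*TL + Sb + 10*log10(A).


RL = SL - 2*TL + Sb + 10*log10(A) = 228 - 2*38 + (-29) + 62 = 185

185 dB


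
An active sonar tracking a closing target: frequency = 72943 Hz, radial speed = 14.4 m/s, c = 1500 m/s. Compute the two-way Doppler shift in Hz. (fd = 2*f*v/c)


1400.51 Hz


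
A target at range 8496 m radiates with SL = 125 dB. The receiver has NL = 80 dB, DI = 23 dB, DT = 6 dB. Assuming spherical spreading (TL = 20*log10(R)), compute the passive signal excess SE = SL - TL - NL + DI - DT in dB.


Step 1: TL = 20*log10(8496) = 78.58 dB
Step 2: SE = 125 - 78.58 - 80 + 23 - 6 = -16.58

-16.58 dB


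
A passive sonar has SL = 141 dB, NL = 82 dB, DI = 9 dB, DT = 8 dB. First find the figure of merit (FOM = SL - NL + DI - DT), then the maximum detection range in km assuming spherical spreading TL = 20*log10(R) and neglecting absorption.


Step 1: FOM = SL - NL + DI - DT = 141 - 82 + 9 - 8 = 60 dB
Step 2: at max range FOM = TL = 20*log10(R), so R = 10^(60/20) = 1000.0 m = 1.0 km

1.0 km
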